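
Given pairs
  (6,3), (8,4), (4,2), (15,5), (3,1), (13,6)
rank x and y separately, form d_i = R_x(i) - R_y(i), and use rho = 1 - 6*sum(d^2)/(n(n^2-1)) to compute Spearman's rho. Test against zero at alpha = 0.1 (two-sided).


Step 1: Rank x and y separately (midranks; no ties here).
rank(x): 6->3, 8->4, 4->2, 15->6, 3->1, 13->5
rank(y): 3->3, 4->4, 2->2, 5->5, 1->1, 6->6
Step 2: d_i = R_x(i) - R_y(i); compute d_i^2.
  (3-3)^2=0, (4-4)^2=0, (2-2)^2=0, (6-5)^2=1, (1-1)^2=0, (5-6)^2=1
sum(d^2) = 2.
Step 3: rho = 1 - 6*2 / (6*(6^2 - 1)) = 1 - 12/210 = 0.942857.
Step 4: Under H0, t = rho * sqrt((n-2)/(1-rho^2)) = 5.6595 ~ t(4).
Step 5: Two-sided p-value from the t-distribution with 4 df = 0.004805.
Step 6: alpha = 0.1. reject H0.

rho = 0.9429, p = 0.004805, reject H0 at alpha = 0.1.


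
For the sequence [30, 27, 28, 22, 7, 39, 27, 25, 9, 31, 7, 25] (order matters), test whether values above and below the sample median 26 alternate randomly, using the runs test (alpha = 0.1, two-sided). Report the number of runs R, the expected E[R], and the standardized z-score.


Step 1: Compute median = 26; label A = above, B = below.
Labels in order: AAABBAABBABB  (n_A = 6, n_B = 6)
Step 2: Count runs R = 6.
Step 3: Under H0 (random ordering), E[R] = 2*n_A*n_B/(n_A+n_B) + 1 = 2*6*6/12 + 1 = 7.0000.
        Var[R] = 2*n_A*n_B*(2*n_A*n_B - n_A - n_B) / ((n_A+n_B)^2 * (n_A+n_B-1)) = 4320/1584 = 2.7273.
        SD[R] = 1.6514.
Step 4: Continuity-corrected z = (R + 0.5 - E[R]) / SD[R] = (6 + 0.5 - 7.0000) / 1.6514 = -0.3028.
Step 5: Two-sided p-value via normal approximation = 2*(1 - Phi(|z|)) = 0.762069.
Step 6: alpha = 0.1. fail to reject H0.

R = 6, z = -0.3028, p = 0.762069, fail to reject H0.


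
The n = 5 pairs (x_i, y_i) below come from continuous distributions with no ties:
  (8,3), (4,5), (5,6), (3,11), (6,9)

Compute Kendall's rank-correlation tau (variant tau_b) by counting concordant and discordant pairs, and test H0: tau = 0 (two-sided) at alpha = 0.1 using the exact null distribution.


Step 1: Enumerate the 10 unordered pairs (i,j) with i<j and classify each by sign(x_j-x_i) * sign(y_j-y_i).
  (1,2):dx=-4,dy=+2->D; (1,3):dx=-3,dy=+3->D; (1,4):dx=-5,dy=+8->D; (1,5):dx=-2,dy=+6->D
  (2,3):dx=+1,dy=+1->C; (2,4):dx=-1,dy=+6->D; (2,5):dx=+2,dy=+4->C; (3,4):dx=-2,dy=+5->D
  (3,5):dx=+1,dy=+3->C; (4,5):dx=+3,dy=-2->D
Step 2: C = 3, D = 7, total pairs = 10.
Step 3: tau = (C - D)/(n(n-1)/2) = (3 - 7)/10 = -0.400000.
Step 4: Exact two-sided p-value (enumerate n! = 120 permutations of y under H0): p = 0.483333.
Step 5: alpha = 0.1. fail to reject H0.

tau_b = -0.4000 (C=3, D=7), p = 0.483333, fail to reject H0.


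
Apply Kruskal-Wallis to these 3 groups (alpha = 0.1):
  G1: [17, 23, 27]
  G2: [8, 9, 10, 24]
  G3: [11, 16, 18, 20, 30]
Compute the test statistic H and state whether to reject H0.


Step 1: Combine all N = 12 observations and assign midranks.
sorted (value, group, rank): (8,G2,1), (9,G2,2), (10,G2,3), (11,G3,4), (16,G3,5), (17,G1,6), (18,G3,7), (20,G3,8), (23,G1,9), (24,G2,10), (27,G1,11), (30,G3,12)
Step 2: Sum ranks within each group.
R_1 = 26 (n_1 = 3)
R_2 = 16 (n_2 = 4)
R_3 = 36 (n_3 = 5)
Step 3: H = 12/(N(N+1)) * sum(R_i^2/n_i) - 3(N+1)
     = 12/(12*13) * (26^2/3 + 16^2/4 + 36^2/5) - 3*13
     = 0.076923 * 548.533 - 39
     = 3.194872.
Step 4: No ties, so H is used without correction.
Step 5: Under H0, H ~ chi^2(2); p-value = 0.202415.
Step 6: alpha = 0.1. fail to reject H0.

H = 3.1949, df = 2, p = 0.202415, fail to reject H0.


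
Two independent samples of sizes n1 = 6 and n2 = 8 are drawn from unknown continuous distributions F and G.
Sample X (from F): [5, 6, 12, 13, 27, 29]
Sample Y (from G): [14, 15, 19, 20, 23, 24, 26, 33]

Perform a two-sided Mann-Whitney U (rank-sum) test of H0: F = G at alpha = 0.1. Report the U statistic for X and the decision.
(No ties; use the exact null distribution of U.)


Step 1: Combine and sort all 14 observations; assign midranks.
sorted (value, group): (5,X), (6,X), (12,X), (13,X), (14,Y), (15,Y), (19,Y), (20,Y), (23,Y), (24,Y), (26,Y), (27,X), (29,X), (33,Y)
ranks: 5->1, 6->2, 12->3, 13->4, 14->5, 15->6, 19->7, 20->8, 23->9, 24->10, 26->11, 27->12, 29->13, 33->14
Step 2: Rank sum for X: R1 = 1 + 2 + 3 + 4 + 12 + 13 = 35.
Step 3: U_X = R1 - n1(n1+1)/2 = 35 - 6*7/2 = 35 - 21 = 14.
       U_Y = n1*n2 - U_X = 48 - 14 = 34.
Step 4: No ties, so the exact null distribution of U (based on enumerating the C(14,6) = 3003 equally likely rank assignments) gives the two-sided p-value.
Step 5: p-value = 0.228438; compare to alpha = 0.1. fail to reject H0.

U_X = 14, p = 0.228438, fail to reject H0 at alpha = 0.1.


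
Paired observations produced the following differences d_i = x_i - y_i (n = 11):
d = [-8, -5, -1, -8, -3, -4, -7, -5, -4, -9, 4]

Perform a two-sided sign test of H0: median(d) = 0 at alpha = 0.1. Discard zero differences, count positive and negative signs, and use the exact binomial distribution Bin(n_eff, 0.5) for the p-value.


Step 1: Discard zero differences. Original n = 11; n_eff = number of nonzero differences = 11.
Nonzero differences (with sign): -8, -5, -1, -8, -3, -4, -7, -5, -4, -9, +4
Step 2: Count signs: positive = 1, negative = 10.
Step 3: Under H0: P(positive) = 0.5, so the number of positives S ~ Bin(11, 0.5).
Step 4: Two-sided exact p-value = sum of Bin(11,0.5) probabilities at or below the observed probability = 0.011719.
Step 5: alpha = 0.1. reject H0.

n_eff = 11, pos = 1, neg = 10, p = 0.011719, reject H0.


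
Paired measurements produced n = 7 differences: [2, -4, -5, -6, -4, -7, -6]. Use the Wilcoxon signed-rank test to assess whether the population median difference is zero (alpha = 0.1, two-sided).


Step 1: Drop any zero differences (none here) and take |d_i|.
|d| = [2, 4, 5, 6, 4, 7, 6]
Step 2: Midrank |d_i| (ties get averaged ranks).
ranks: |2|->1, |4|->2.5, |5|->4, |6|->5.5, |4|->2.5, |7|->7, |6|->5.5
Step 3: Attach original signs; sum ranks with positive sign and with negative sign.
W+ = 1 = 1
W- = 2.5 + 4 + 5.5 + 2.5 + 7 + 5.5 = 27
(Check: W+ + W- = 28 should equal n(n+1)/2 = 28.)
Step 4: Test statistic W = min(W+, W-) = 1.
Step 5: Ties in |d|, so use the tie-corrected normal approximation.
        E[W] = n(n+1)/4 = 7*8/4 = 14.
        Tie groups: |d|=4 (t=2), |d|=6 (t=2); sum(t^3 - t) = 12.
        Var[W] = n(n+1)(2n+1)/24 - sum(t^3-t)/48 = 840/24 - 12/48 = 34.75.
        z = (W - E[W]) / sqrt(Var[W]) = (1 - 14) / 5.8949 = -2.2053.
        Two-sided p = 2*Phi(z) = 0.027434.
Step 6: alpha = 0.1. reject H0.

W+ = 1, W- = 27, W = min = 1, p = 0.027434, reject H0.


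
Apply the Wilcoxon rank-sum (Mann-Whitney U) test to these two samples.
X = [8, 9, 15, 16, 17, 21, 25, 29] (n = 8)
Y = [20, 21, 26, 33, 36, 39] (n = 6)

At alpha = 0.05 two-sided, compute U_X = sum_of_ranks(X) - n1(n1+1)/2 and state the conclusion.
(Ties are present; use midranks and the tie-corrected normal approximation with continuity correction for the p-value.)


Step 1: Combine and sort all 14 observations; assign midranks.
sorted (value, group): (8,X), (9,X), (15,X), (16,X), (17,X), (20,Y), (21,X), (21,Y), (25,X), (26,Y), (29,X), (33,Y), (36,Y), (39,Y)
ranks: 8->1, 9->2, 15->3, 16->4, 17->5, 20->6, 21->7.5, 21->7.5, 25->9, 26->10, 29->11, 33->12, 36->13, 39->14
Step 2: Rank sum for X: R1 = 1 + 2 + 3 + 4 + 5 + 7.5 + 9 + 11 = 42.5.
Step 3: U_X = R1 - n1(n1+1)/2 = 42.5 - 8*9/2 = 42.5 - 36 = 6.5.
       U_Y = n1*n2 - U_X = 48 - 6.5 = 41.5.
Step 4: Ties are present, so use the tie-corrected normal approximation (with continuity correction) for the p-value.
Step 5: p-value = 0.028013; compare to alpha = 0.05. reject H0.

U_X = 6.5, p = 0.028013, reject H0 at alpha = 0.05.


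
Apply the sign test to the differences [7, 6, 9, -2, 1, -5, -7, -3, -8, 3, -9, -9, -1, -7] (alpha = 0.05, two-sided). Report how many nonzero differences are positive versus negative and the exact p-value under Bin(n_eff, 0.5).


Step 1: Discard zero differences. Original n = 14; n_eff = number of nonzero differences = 14.
Nonzero differences (with sign): +7, +6, +9, -2, +1, -5, -7, -3, -8, +3, -9, -9, -1, -7
Step 2: Count signs: positive = 5, negative = 9.
Step 3: Under H0: P(positive) = 0.5, so the number of positives S ~ Bin(14, 0.5).
Step 4: Two-sided exact p-value = sum of Bin(14,0.5) probabilities at or below the observed probability = 0.423950.
Step 5: alpha = 0.05. fail to reject H0.

n_eff = 14, pos = 5, neg = 9, p = 0.423950, fail to reject H0.


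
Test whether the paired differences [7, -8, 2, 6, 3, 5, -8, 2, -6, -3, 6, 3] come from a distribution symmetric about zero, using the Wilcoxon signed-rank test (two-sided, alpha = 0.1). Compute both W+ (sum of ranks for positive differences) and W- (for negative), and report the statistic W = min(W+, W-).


Step 1: Drop any zero differences (none here) and take |d_i|.
|d| = [7, 8, 2, 6, 3, 5, 8, 2, 6, 3, 6, 3]
Step 2: Midrank |d_i| (ties get averaged ranks).
ranks: |7|->10, |8|->11.5, |2|->1.5, |6|->8, |3|->4, |5|->6, |8|->11.5, |2|->1.5, |6|->8, |3|->4, |6|->8, |3|->4
Step 3: Attach original signs; sum ranks with positive sign and with negative sign.
W+ = 10 + 1.5 + 8 + 4 + 6 + 1.5 + 8 + 4 = 43
W- = 11.5 + 11.5 + 8 + 4 = 35
(Check: W+ + W- = 78 should equal n(n+1)/2 = 78.)
Step 4: Test statistic W = min(W+, W-) = 35.
Step 5: Ties in |d|, so use the tie-corrected normal approximation.
        E[W] = n(n+1)/4 = 12*13/4 = 39.
        Tie groups: |d|=2 (t=2), |d|=3 (t=3), |d|=6 (t=3), |d|=8 (t=2); sum(t^3 - t) = 60.
        Var[W] = n(n+1)(2n+1)/24 - sum(t^3-t)/48 = 3900/24 - 60/48 = 161.25.
        z = (W - E[W]) / sqrt(Var[W]) = (35 - 39) / 12.6984 = -0.3150.
        Two-sided p = 2*Phi(z) = 0.752762.
Step 6: alpha = 0.1. fail to reject H0.

W+ = 43, W- = 35, W = min = 35, p = 0.752762, fail to reject H0.


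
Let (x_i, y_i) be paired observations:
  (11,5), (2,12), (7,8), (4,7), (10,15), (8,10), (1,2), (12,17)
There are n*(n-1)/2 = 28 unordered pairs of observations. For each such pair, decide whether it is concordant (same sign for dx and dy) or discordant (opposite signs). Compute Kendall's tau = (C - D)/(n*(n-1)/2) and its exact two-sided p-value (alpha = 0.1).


Step 1: Enumerate the 28 unordered pairs (i,j) with i<j and classify each by sign(x_j-x_i) * sign(y_j-y_i).
  (1,2):dx=-9,dy=+7->D; (1,3):dx=-4,dy=+3->D; (1,4):dx=-7,dy=+2->D; (1,5):dx=-1,dy=+10->D
  (1,6):dx=-3,dy=+5->D; (1,7):dx=-10,dy=-3->C; (1,8):dx=+1,dy=+12->C; (2,3):dx=+5,dy=-4->D
  (2,4):dx=+2,dy=-5->D; (2,5):dx=+8,dy=+3->C; (2,6):dx=+6,dy=-2->D; (2,7):dx=-1,dy=-10->C
  (2,8):dx=+10,dy=+5->C; (3,4):dx=-3,dy=-1->C; (3,5):dx=+3,dy=+7->C; (3,6):dx=+1,dy=+2->C
  (3,7):dx=-6,dy=-6->C; (3,8):dx=+5,dy=+9->C; (4,5):dx=+6,dy=+8->C; (4,6):dx=+4,dy=+3->C
  (4,7):dx=-3,dy=-5->C; (4,8):dx=+8,dy=+10->C; (5,6):dx=-2,dy=-5->C; (5,7):dx=-9,dy=-13->C
  (5,8):dx=+2,dy=+2->C; (6,7):dx=-7,dy=-8->C; (6,8):dx=+4,dy=+7->C; (7,8):dx=+11,dy=+15->C
Step 2: C = 20, D = 8, total pairs = 28.
Step 3: tau = (C - D)/(n(n-1)/2) = (20 - 8)/28 = 0.428571.
Step 4: Exact two-sided p-value (enumerate n! = 40320 permutations of y under H0): p = 0.178869.
Step 5: alpha = 0.1. fail to reject H0.

tau_b = 0.4286 (C=20, D=8), p = 0.178869, fail to reject H0.


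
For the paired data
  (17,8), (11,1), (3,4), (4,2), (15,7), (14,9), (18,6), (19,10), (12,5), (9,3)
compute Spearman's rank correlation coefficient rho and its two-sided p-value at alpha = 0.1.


Step 1: Rank x and y separately (midranks; no ties here).
rank(x): 17->8, 11->4, 3->1, 4->2, 15->7, 14->6, 18->9, 19->10, 12->5, 9->3
rank(y): 8->8, 1->1, 4->4, 2->2, 7->7, 9->9, 6->6, 10->10, 5->5, 3->3
Step 2: d_i = R_x(i) - R_y(i); compute d_i^2.
  (8-8)^2=0, (4-1)^2=9, (1-4)^2=9, (2-2)^2=0, (7-7)^2=0, (6-9)^2=9, (9-6)^2=9, (10-10)^2=0, (5-5)^2=0, (3-3)^2=0
sum(d^2) = 36.
Step 3: rho = 1 - 6*36 / (10*(10^2 - 1)) = 1 - 216/990 = 0.781818.
Step 4: Under H0, t = rho * sqrt((n-2)/(1-rho^2)) = 3.5466 ~ t(8).
Step 5: Two-sided p-value from the t-distribution with 8 df = 0.007547.
Step 6: alpha = 0.1. reject H0.

rho = 0.7818, p = 0.007547, reject H0 at alpha = 0.1.


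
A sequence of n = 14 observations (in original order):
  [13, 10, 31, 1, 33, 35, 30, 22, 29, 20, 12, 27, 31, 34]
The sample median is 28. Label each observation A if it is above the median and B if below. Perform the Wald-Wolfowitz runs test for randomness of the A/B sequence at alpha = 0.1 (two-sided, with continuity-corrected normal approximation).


Step 1: Compute median = 28; label A = above, B = below.
Labels in order: BBABAAABABBBAA  (n_A = 7, n_B = 7)
Step 2: Count runs R = 8.
Step 3: Under H0 (random ordering), E[R] = 2*n_A*n_B/(n_A+n_B) + 1 = 2*7*7/14 + 1 = 8.0000.
        Var[R] = 2*n_A*n_B*(2*n_A*n_B - n_A - n_B) / ((n_A+n_B)^2 * (n_A+n_B-1)) = 8232/2548 = 3.2308.
        SD[R] = 1.7974.
Step 4: R = E[R], so z = 0 with no continuity correction.
Step 5: Two-sided p-value via normal approximation = 2*(1 - Phi(|z|)) = 1.000000.
Step 6: alpha = 0.1. fail to reject H0.

R = 8, z = 0.0000, p = 1.000000, fail to reject H0.


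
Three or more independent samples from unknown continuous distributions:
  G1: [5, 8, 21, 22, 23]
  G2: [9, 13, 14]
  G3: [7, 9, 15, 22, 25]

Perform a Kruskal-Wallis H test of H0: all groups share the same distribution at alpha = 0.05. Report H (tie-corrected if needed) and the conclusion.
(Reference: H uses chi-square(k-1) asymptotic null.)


Step 1: Combine all N = 13 observations and assign midranks.
sorted (value, group, rank): (5,G1,1), (7,G3,2), (8,G1,3), (9,G2,4.5), (9,G3,4.5), (13,G2,6), (14,G2,7), (15,G3,8), (21,G1,9), (22,G1,10.5), (22,G3,10.5), (23,G1,12), (25,G3,13)
Step 2: Sum ranks within each group.
R_1 = 35.5 (n_1 = 5)
R_2 = 17.5 (n_2 = 3)
R_3 = 38 (n_3 = 5)
Step 3: H = 12/(N(N+1)) * sum(R_i^2/n_i) - 3(N+1)
     = 12/(13*14) * (35.5^2/5 + 17.5^2/3 + 38^2/5) - 3*14
     = 0.065934 * 642.933 - 42
     = 0.391209.
Step 4: Ties present; correction factor C = 1 - 12/(13^3 - 13) = 0.994505. Corrected H = 0.391209 / 0.994505 = 0.393370.
Step 5: Under H0, H ~ chi^2(2); p-value = 0.821449.
Step 6: alpha = 0.05. fail to reject H0.

H = 0.3934, df = 2, p = 0.821449, fail to reject H0.


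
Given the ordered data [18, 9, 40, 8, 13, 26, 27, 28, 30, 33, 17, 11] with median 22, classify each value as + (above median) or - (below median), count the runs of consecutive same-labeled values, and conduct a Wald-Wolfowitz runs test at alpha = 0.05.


Step 1: Compute median = 22; label A = above, B = below.
Labels in order: BBABBAAAAABB  (n_A = 6, n_B = 6)
Step 2: Count runs R = 5.
Step 3: Under H0 (random ordering), E[R] = 2*n_A*n_B/(n_A+n_B) + 1 = 2*6*6/12 + 1 = 7.0000.
        Var[R] = 2*n_A*n_B*(2*n_A*n_B - n_A - n_B) / ((n_A+n_B)^2 * (n_A+n_B-1)) = 4320/1584 = 2.7273.
        SD[R] = 1.6514.
Step 4: Continuity-corrected z = (R + 0.5 - E[R]) / SD[R] = (5 + 0.5 - 7.0000) / 1.6514 = -0.9083.
Step 5: Two-sided p-value via normal approximation = 2*(1 - Phi(|z|)) = 0.363722.
Step 6: alpha = 0.05. fail to reject H0.

R = 5, z = -0.9083, p = 0.363722, fail to reject H0.


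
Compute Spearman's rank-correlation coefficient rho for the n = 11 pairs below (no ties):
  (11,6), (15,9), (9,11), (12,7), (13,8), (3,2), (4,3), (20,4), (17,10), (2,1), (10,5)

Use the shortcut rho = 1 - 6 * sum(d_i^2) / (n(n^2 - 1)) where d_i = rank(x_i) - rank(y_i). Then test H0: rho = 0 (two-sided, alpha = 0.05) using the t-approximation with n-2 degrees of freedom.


Step 1: Rank x and y separately (midranks; no ties here).
rank(x): 11->6, 15->9, 9->4, 12->7, 13->8, 3->2, 4->3, 20->11, 17->10, 2->1, 10->5
rank(y): 6->6, 9->9, 11->11, 7->7, 8->8, 2->2, 3->3, 4->4, 10->10, 1->1, 5->5
Step 2: d_i = R_x(i) - R_y(i); compute d_i^2.
  (6-6)^2=0, (9-9)^2=0, (4-11)^2=49, (7-7)^2=0, (8-8)^2=0, (2-2)^2=0, (3-3)^2=0, (11-4)^2=49, (10-10)^2=0, (1-1)^2=0, (5-5)^2=0
sum(d^2) = 98.
Step 3: rho = 1 - 6*98 / (11*(11^2 - 1)) = 1 - 588/1320 = 0.554545.
Step 4: Under H0, t = rho * sqrt((n-2)/(1-rho^2)) = 1.9992 ~ t(9).
Step 5: Two-sided p-value from the t-distribution with 9 df = 0.076652.
Step 6: alpha = 0.05. fail to reject H0.

rho = 0.5545, p = 0.076652, fail to reject H0 at alpha = 0.05.


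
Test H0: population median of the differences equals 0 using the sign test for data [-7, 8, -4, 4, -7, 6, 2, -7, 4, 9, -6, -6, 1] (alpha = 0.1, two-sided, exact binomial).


Step 1: Discard zero differences. Original n = 13; n_eff = number of nonzero differences = 13.
Nonzero differences (with sign): -7, +8, -4, +4, -7, +6, +2, -7, +4, +9, -6, -6, +1
Step 2: Count signs: positive = 7, negative = 6.
Step 3: Under H0: P(positive) = 0.5, so the number of positives S ~ Bin(13, 0.5).
Step 4: Two-sided exact p-value = sum of Bin(13,0.5) probabilities at or below the observed probability = 1.000000.
Step 5: alpha = 0.1. fail to reject H0.

n_eff = 13, pos = 7, neg = 6, p = 1.000000, fail to reject H0.


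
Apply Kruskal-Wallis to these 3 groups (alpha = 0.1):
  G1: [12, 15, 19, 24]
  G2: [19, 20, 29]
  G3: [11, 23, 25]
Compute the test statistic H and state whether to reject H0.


Step 1: Combine all N = 10 observations and assign midranks.
sorted (value, group, rank): (11,G3,1), (12,G1,2), (15,G1,3), (19,G1,4.5), (19,G2,4.5), (20,G2,6), (23,G3,7), (24,G1,8), (25,G3,9), (29,G2,10)
Step 2: Sum ranks within each group.
R_1 = 17.5 (n_1 = 4)
R_2 = 20.5 (n_2 = 3)
R_3 = 17 (n_3 = 3)
Step 3: H = 12/(N(N+1)) * sum(R_i^2/n_i) - 3(N+1)
     = 12/(10*11) * (17.5^2/4 + 20.5^2/3 + 17^2/3) - 3*11
     = 0.109091 * 312.979 - 33
     = 1.143182.
Step 4: Ties present; correction factor C = 1 - 6/(10^3 - 10) = 0.993939. Corrected H = 1.143182 / 0.993939 = 1.150152.
Step 5: Under H0, H ~ chi^2(2); p-value = 0.562662.
Step 6: alpha = 0.1. fail to reject H0.

H = 1.1502, df = 2, p = 0.562662, fail to reject H0.


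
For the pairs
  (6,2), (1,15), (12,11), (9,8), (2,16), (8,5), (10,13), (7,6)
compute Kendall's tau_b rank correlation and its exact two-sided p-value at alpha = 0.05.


Step 1: Enumerate the 28 unordered pairs (i,j) with i<j and classify each by sign(x_j-x_i) * sign(y_j-y_i).
  (1,2):dx=-5,dy=+13->D; (1,3):dx=+6,dy=+9->C; (1,4):dx=+3,dy=+6->C; (1,5):dx=-4,dy=+14->D
  (1,6):dx=+2,dy=+3->C; (1,7):dx=+4,dy=+11->C; (1,8):dx=+1,dy=+4->C; (2,3):dx=+11,dy=-4->D
  (2,4):dx=+8,dy=-7->D; (2,5):dx=+1,dy=+1->C; (2,6):dx=+7,dy=-10->D; (2,7):dx=+9,dy=-2->D
  (2,8):dx=+6,dy=-9->D; (3,4):dx=-3,dy=-3->C; (3,5):dx=-10,dy=+5->D; (3,6):dx=-4,dy=-6->C
  (3,7):dx=-2,dy=+2->D; (3,8):dx=-5,dy=-5->C; (4,5):dx=-7,dy=+8->D; (4,6):dx=-1,dy=-3->C
  (4,7):dx=+1,dy=+5->C; (4,8):dx=-2,dy=-2->C; (5,6):dx=+6,dy=-11->D; (5,7):dx=+8,dy=-3->D
  (5,8):dx=+5,dy=-10->D; (6,7):dx=+2,dy=+8->C; (6,8):dx=-1,dy=+1->D; (7,8):dx=-3,dy=-7->C
Step 2: C = 14, D = 14, total pairs = 28.
Step 3: tau = (C - D)/(n(n-1)/2) = (14 - 14)/28 = 0.000000.
Step 4: Exact two-sided p-value (enumerate n! = 40320 permutations of y under H0): p = 1.000000.
Step 5: alpha = 0.05. fail to reject H0.

tau_b = 0.0000 (C=14, D=14), p = 1.000000, fail to reject H0.


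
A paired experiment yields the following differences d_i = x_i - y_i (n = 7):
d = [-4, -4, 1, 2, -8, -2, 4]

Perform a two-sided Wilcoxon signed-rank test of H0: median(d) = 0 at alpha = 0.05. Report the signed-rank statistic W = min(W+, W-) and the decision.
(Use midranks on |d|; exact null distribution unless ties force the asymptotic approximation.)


Step 1: Drop any zero differences (none here) and take |d_i|.
|d| = [4, 4, 1, 2, 8, 2, 4]
Step 2: Midrank |d_i| (ties get averaged ranks).
ranks: |4|->5, |4|->5, |1|->1, |2|->2.5, |8|->7, |2|->2.5, |4|->5
Step 3: Attach original signs; sum ranks with positive sign and with negative sign.
W+ = 1 + 2.5 + 5 = 8.5
W- = 5 + 5 + 7 + 2.5 = 19.5
(Check: W+ + W- = 28 should equal n(n+1)/2 = 28.)
Step 4: Test statistic W = min(W+, W-) = 8.5.
Step 5: Ties in |d|, so use the tie-corrected normal approximation.
        E[W] = n(n+1)/4 = 7*8/4 = 14.
        Tie groups: |d|=2 (t=2), |d|=4 (t=3); sum(t^3 - t) = 30.
        Var[W] = n(n+1)(2n+1)/24 - sum(t^3-t)/48 = 840/24 - 30/48 = 34.375.
        z = (W - E[W]) / sqrt(Var[W]) = (8.5 - 14) / 5.8630 = -0.9381.
        Two-sided p = 2*Phi(z) = 0.348202.
Step 6: alpha = 0.05. fail to reject H0.

W+ = 8.5, W- = 19.5, W = min = 8.5, p = 0.348202, fail to reject H0.


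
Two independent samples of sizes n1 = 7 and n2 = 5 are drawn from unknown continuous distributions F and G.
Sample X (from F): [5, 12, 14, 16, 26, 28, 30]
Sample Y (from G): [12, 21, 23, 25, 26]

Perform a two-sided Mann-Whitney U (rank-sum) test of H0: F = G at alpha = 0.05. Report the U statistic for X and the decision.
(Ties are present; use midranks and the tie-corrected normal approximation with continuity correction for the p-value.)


Step 1: Combine and sort all 12 observations; assign midranks.
sorted (value, group): (5,X), (12,X), (12,Y), (14,X), (16,X), (21,Y), (23,Y), (25,Y), (26,X), (26,Y), (28,X), (30,X)
ranks: 5->1, 12->2.5, 12->2.5, 14->4, 16->5, 21->6, 23->7, 25->8, 26->9.5, 26->9.5, 28->11, 30->12
Step 2: Rank sum for X: R1 = 1 + 2.5 + 4 + 5 + 9.5 + 11 + 12 = 45.
Step 3: U_X = R1 - n1(n1+1)/2 = 45 - 7*8/2 = 45 - 28 = 17.
       U_Y = n1*n2 - U_X = 35 - 17 = 18.
Step 4: Ties are present, so use the tie-corrected normal approximation (with continuity correction) for the p-value.
Step 5: p-value = 1.000000; compare to alpha = 0.05. fail to reject H0.

U_X = 17, p = 1.000000, fail to reject H0 at alpha = 0.05.


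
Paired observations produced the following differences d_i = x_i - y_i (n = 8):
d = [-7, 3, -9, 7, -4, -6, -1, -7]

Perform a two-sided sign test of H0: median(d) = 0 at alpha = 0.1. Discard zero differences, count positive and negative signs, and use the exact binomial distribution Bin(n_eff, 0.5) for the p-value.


Step 1: Discard zero differences. Original n = 8; n_eff = number of nonzero differences = 8.
Nonzero differences (with sign): -7, +3, -9, +7, -4, -6, -1, -7
Step 2: Count signs: positive = 2, negative = 6.
Step 3: Under H0: P(positive) = 0.5, so the number of positives S ~ Bin(8, 0.5).
Step 4: Two-sided exact p-value = sum of Bin(8,0.5) probabilities at or below the observed probability = 0.289062.
Step 5: alpha = 0.1. fail to reject H0.

n_eff = 8, pos = 2, neg = 6, p = 0.289062, fail to reject H0.


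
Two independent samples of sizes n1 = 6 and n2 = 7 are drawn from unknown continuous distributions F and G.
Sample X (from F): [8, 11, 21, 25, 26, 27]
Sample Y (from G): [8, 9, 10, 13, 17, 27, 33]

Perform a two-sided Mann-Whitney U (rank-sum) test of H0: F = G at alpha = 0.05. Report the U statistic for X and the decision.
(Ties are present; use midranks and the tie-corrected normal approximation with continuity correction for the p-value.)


Step 1: Combine and sort all 13 observations; assign midranks.
sorted (value, group): (8,X), (8,Y), (9,Y), (10,Y), (11,X), (13,Y), (17,Y), (21,X), (25,X), (26,X), (27,X), (27,Y), (33,Y)
ranks: 8->1.5, 8->1.5, 9->3, 10->4, 11->5, 13->6, 17->7, 21->8, 25->9, 26->10, 27->11.5, 27->11.5, 33->13
Step 2: Rank sum for X: R1 = 1.5 + 5 + 8 + 9 + 10 + 11.5 = 45.
Step 3: U_X = R1 - n1(n1+1)/2 = 45 - 6*7/2 = 45 - 21 = 24.
       U_Y = n1*n2 - U_X = 42 - 24 = 18.
Step 4: Ties are present, so use the tie-corrected normal approximation (with continuity correction) for the p-value.
Step 5: p-value = 0.720247; compare to alpha = 0.05. fail to reject H0.

U_X = 24, p = 0.720247, fail to reject H0 at alpha = 0.05.


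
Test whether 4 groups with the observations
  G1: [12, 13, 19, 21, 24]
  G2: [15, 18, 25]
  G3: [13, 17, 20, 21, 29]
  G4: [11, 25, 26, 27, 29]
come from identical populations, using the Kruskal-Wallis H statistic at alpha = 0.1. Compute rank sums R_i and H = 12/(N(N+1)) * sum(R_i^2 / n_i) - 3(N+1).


Step 1: Combine all N = 18 observations and assign midranks.
sorted (value, group, rank): (11,G4,1), (12,G1,2), (13,G1,3.5), (13,G3,3.5), (15,G2,5), (17,G3,6), (18,G2,7), (19,G1,8), (20,G3,9), (21,G1,10.5), (21,G3,10.5), (24,G1,12), (25,G2,13.5), (25,G4,13.5), (26,G4,15), (27,G4,16), (29,G3,17.5), (29,G4,17.5)
Step 2: Sum ranks within each group.
R_1 = 36 (n_1 = 5)
R_2 = 25.5 (n_2 = 3)
R_3 = 46.5 (n_3 = 5)
R_4 = 63 (n_4 = 5)
Step 3: H = 12/(N(N+1)) * sum(R_i^2/n_i) - 3(N+1)
     = 12/(18*19) * (36^2/5 + 25.5^2/3 + 46.5^2/5 + 63^2/5) - 3*19
     = 0.035088 * 1702.2 - 57
     = 2.726316.
Step 4: Ties present; correction factor C = 1 - 24/(18^3 - 18) = 0.995872. Corrected H = 2.726316 / 0.995872 = 2.737617.
Step 5: Under H0, H ~ chi^2(3); p-value = 0.433873.
Step 6: alpha = 0.1. fail to reject H0.

H = 2.7376, df = 3, p = 0.433873, fail to reject H0.


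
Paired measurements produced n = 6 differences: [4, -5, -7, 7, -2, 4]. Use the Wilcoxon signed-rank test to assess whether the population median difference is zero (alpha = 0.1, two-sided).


Step 1: Drop any zero differences (none here) and take |d_i|.
|d| = [4, 5, 7, 7, 2, 4]
Step 2: Midrank |d_i| (ties get averaged ranks).
ranks: |4|->2.5, |5|->4, |7|->5.5, |7|->5.5, |2|->1, |4|->2.5
Step 3: Attach original signs; sum ranks with positive sign and with negative sign.
W+ = 2.5 + 5.5 + 2.5 = 10.5
W- = 4 + 5.5 + 1 = 10.5
(Check: W+ + W- = 21 should equal n(n+1)/2 = 21.)
Step 4: Test statistic W = min(W+, W-) = 10.5.
Step 5: Ties in |d|, so use the tie-corrected normal approximation.
        E[W] = n(n+1)/4 = 6*7/4 = 10.5.
        Tie groups: |d|=4 (t=2), |d|=7 (t=2); sum(t^3 - t) = 12.
        Var[W] = n(n+1)(2n+1)/24 - sum(t^3-t)/48 = 546/24 - 12/48 = 22.5.
        z = (W - E[W]) / sqrt(Var[W]) = (10.5 - 10.5) / 4.7434 = 0.0000.
        Two-sided p = 2*Phi(z) = 1.000000.
Step 6: alpha = 0.1. fail to reject H0.

W+ = 10.5, W- = 10.5, W = min = 10.5, p = 1.000000, fail to reject H0.


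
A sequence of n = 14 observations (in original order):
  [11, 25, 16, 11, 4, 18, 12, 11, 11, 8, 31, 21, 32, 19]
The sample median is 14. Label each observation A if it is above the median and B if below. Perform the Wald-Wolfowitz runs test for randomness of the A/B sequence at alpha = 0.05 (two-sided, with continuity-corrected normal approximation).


Step 1: Compute median = 14; label A = above, B = below.
Labels in order: BAABBABBBBAAAA  (n_A = 7, n_B = 7)
Step 2: Count runs R = 6.
Step 3: Under H0 (random ordering), E[R] = 2*n_A*n_B/(n_A+n_B) + 1 = 2*7*7/14 + 1 = 8.0000.
        Var[R] = 2*n_A*n_B*(2*n_A*n_B - n_A - n_B) / ((n_A+n_B)^2 * (n_A+n_B-1)) = 8232/2548 = 3.2308.
        SD[R] = 1.7974.
Step 4: Continuity-corrected z = (R + 0.5 - E[R]) / SD[R] = (6 + 0.5 - 8.0000) / 1.7974 = -0.8345.
Step 5: Two-sided p-value via normal approximation = 2*(1 - Phi(|z|)) = 0.403986.
Step 6: alpha = 0.05. fail to reject H0.

R = 6, z = -0.8345, p = 0.403986, fail to reject H0.


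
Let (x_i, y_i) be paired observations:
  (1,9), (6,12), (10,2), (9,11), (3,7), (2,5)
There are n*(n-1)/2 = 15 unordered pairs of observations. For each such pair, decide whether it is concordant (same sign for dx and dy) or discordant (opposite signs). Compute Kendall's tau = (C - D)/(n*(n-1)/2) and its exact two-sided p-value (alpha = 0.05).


Step 1: Enumerate the 15 unordered pairs (i,j) with i<j and classify each by sign(x_j-x_i) * sign(y_j-y_i).
  (1,2):dx=+5,dy=+3->C; (1,3):dx=+9,dy=-7->D; (1,4):dx=+8,dy=+2->C; (1,5):dx=+2,dy=-2->D
  (1,6):dx=+1,dy=-4->D; (2,3):dx=+4,dy=-10->D; (2,4):dx=+3,dy=-1->D; (2,5):dx=-3,dy=-5->C
  (2,6):dx=-4,dy=-7->C; (3,4):dx=-1,dy=+9->D; (3,5):dx=-7,dy=+5->D; (3,6):dx=-8,dy=+3->D
  (4,5):dx=-6,dy=-4->C; (4,6):dx=-7,dy=-6->C; (5,6):dx=-1,dy=-2->C
Step 2: C = 7, D = 8, total pairs = 15.
Step 3: tau = (C - D)/(n(n-1)/2) = (7 - 8)/15 = -0.066667.
Step 4: Exact two-sided p-value (enumerate n! = 720 permutations of y under H0): p = 1.000000.
Step 5: alpha = 0.05. fail to reject H0.

tau_b = -0.0667 (C=7, D=8), p = 1.000000, fail to reject H0.


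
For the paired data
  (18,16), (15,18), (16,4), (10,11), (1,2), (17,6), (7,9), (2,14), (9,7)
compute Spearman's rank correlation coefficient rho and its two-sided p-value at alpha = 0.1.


Step 1: Rank x and y separately (midranks; no ties here).
rank(x): 18->9, 15->6, 16->7, 10->5, 1->1, 17->8, 7->3, 2->2, 9->4
rank(y): 16->8, 18->9, 4->2, 11->6, 2->1, 6->3, 9->5, 14->7, 7->4
Step 2: d_i = R_x(i) - R_y(i); compute d_i^2.
  (9-8)^2=1, (6-9)^2=9, (7-2)^2=25, (5-6)^2=1, (1-1)^2=0, (8-3)^2=25, (3-5)^2=4, (2-7)^2=25, (4-4)^2=0
sum(d^2) = 90.
Step 3: rho = 1 - 6*90 / (9*(9^2 - 1)) = 1 - 540/720 = 0.250000.
Step 4: Under H0, t = rho * sqrt((n-2)/(1-rho^2)) = 0.6831 ~ t(7).
Step 5: Two-sided p-value from the t-distribution with 7 df = 0.516490.
Step 6: alpha = 0.1. fail to reject H0.

rho = 0.2500, p = 0.516490, fail to reject H0 at alpha = 0.1.


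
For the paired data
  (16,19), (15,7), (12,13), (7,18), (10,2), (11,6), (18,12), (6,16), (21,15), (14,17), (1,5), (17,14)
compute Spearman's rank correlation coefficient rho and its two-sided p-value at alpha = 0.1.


Step 1: Rank x and y separately (midranks; no ties here).
rank(x): 16->9, 15->8, 12->6, 7->3, 10->4, 11->5, 18->11, 6->2, 21->12, 14->7, 1->1, 17->10
rank(y): 19->12, 7->4, 13->6, 18->11, 2->1, 6->3, 12->5, 16->9, 15->8, 17->10, 5->2, 14->7
Step 2: d_i = R_x(i) - R_y(i); compute d_i^2.
  (9-12)^2=9, (8-4)^2=16, (6-6)^2=0, (3-11)^2=64, (4-1)^2=9, (5-3)^2=4, (11-5)^2=36, (2-9)^2=49, (12-8)^2=16, (7-10)^2=9, (1-2)^2=1, (10-7)^2=9
sum(d^2) = 222.
Step 3: rho = 1 - 6*222 / (12*(12^2 - 1)) = 1 - 1332/1716 = 0.223776.
Step 4: Under H0, t = rho * sqrt((n-2)/(1-rho^2)) = 0.7261 ~ t(10).
Step 5: Two-sided p-value from the t-distribution with 10 df = 0.484452.
Step 6: alpha = 0.1. fail to reject H0.

rho = 0.2238, p = 0.484452, fail to reject H0 at alpha = 0.1.


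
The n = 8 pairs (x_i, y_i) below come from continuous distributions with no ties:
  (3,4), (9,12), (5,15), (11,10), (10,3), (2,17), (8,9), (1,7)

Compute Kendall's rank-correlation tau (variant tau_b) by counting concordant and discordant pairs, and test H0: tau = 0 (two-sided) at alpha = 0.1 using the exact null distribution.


Step 1: Enumerate the 28 unordered pairs (i,j) with i<j and classify each by sign(x_j-x_i) * sign(y_j-y_i).
  (1,2):dx=+6,dy=+8->C; (1,3):dx=+2,dy=+11->C; (1,4):dx=+8,dy=+6->C; (1,5):dx=+7,dy=-1->D
  (1,6):dx=-1,dy=+13->D; (1,7):dx=+5,dy=+5->C; (1,8):dx=-2,dy=+3->D; (2,3):dx=-4,dy=+3->D
  (2,4):dx=+2,dy=-2->D; (2,5):dx=+1,dy=-9->D; (2,6):dx=-7,dy=+5->D; (2,7):dx=-1,dy=-3->C
  (2,8):dx=-8,dy=-5->C; (3,4):dx=+6,dy=-5->D; (3,5):dx=+5,dy=-12->D; (3,6):dx=-3,dy=+2->D
  (3,7):dx=+3,dy=-6->D; (3,8):dx=-4,dy=-8->C; (4,5):dx=-1,dy=-7->C; (4,6):dx=-9,dy=+7->D
  (4,7):dx=-3,dy=-1->C; (4,8):dx=-10,dy=-3->C; (5,6):dx=-8,dy=+14->D; (5,7):dx=-2,dy=+6->D
  (5,8):dx=-9,dy=+4->D; (6,7):dx=+6,dy=-8->D; (6,8):dx=-1,dy=-10->C; (7,8):dx=-7,dy=-2->C
Step 2: C = 12, D = 16, total pairs = 28.
Step 3: tau = (C - D)/(n(n-1)/2) = (12 - 16)/28 = -0.142857.
Step 4: Exact two-sided p-value (enumerate n! = 40320 permutations of y under H0): p = 0.719544.
Step 5: alpha = 0.1. fail to reject H0.

tau_b = -0.1429 (C=12, D=16), p = 0.719544, fail to reject H0.


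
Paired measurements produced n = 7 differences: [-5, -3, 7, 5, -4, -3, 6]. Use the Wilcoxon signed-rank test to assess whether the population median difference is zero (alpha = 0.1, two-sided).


Step 1: Drop any zero differences (none here) and take |d_i|.
|d| = [5, 3, 7, 5, 4, 3, 6]
Step 2: Midrank |d_i| (ties get averaged ranks).
ranks: |5|->4.5, |3|->1.5, |7|->7, |5|->4.5, |4|->3, |3|->1.5, |6|->6
Step 3: Attach original signs; sum ranks with positive sign and with negative sign.
W+ = 7 + 4.5 + 6 = 17.5
W- = 4.5 + 1.5 + 3 + 1.5 = 10.5
(Check: W+ + W- = 28 should equal n(n+1)/2 = 28.)
Step 4: Test statistic W = min(W+, W-) = 10.5.
Step 5: Ties in |d|, so use the tie-corrected normal approximation.
        E[W] = n(n+1)/4 = 7*8/4 = 14.
        Tie groups: |d|=3 (t=2), |d|=5 (t=2); sum(t^3 - t) = 12.
        Var[W] = n(n+1)(2n+1)/24 - sum(t^3-t)/48 = 840/24 - 12/48 = 34.75.
        z = (W - E[W]) / sqrt(Var[W]) = (10.5 - 14) / 5.8949 = -0.5937.
        Two-sided p = 2*Phi(z) = 0.552691.
Step 6: alpha = 0.1. fail to reject H0.

W+ = 17.5, W- = 10.5, W = min = 10.5, p = 0.552691, fail to reject H0.


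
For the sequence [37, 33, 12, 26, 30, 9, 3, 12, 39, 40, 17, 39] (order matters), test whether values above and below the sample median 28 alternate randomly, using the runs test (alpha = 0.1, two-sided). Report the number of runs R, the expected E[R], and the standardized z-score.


Step 1: Compute median = 28; label A = above, B = below.
Labels in order: AABBABBBAABA  (n_A = 6, n_B = 6)
Step 2: Count runs R = 7.
Step 3: Under H0 (random ordering), E[R] = 2*n_A*n_B/(n_A+n_B) + 1 = 2*6*6/12 + 1 = 7.0000.
        Var[R] = 2*n_A*n_B*(2*n_A*n_B - n_A - n_B) / ((n_A+n_B)^2 * (n_A+n_B-1)) = 4320/1584 = 2.7273.
        SD[R] = 1.6514.
Step 4: R = E[R], so z = 0 with no continuity correction.
Step 5: Two-sided p-value via normal approximation = 2*(1 - Phi(|z|)) = 1.000000.
Step 6: alpha = 0.1. fail to reject H0.

R = 7, z = 0.0000, p = 1.000000, fail to reject H0.


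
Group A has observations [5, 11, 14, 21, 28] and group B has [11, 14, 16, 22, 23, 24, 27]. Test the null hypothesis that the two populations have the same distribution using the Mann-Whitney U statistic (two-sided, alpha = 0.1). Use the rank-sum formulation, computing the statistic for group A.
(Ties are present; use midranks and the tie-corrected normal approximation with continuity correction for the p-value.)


Step 1: Combine and sort all 12 observations; assign midranks.
sorted (value, group): (5,X), (11,X), (11,Y), (14,X), (14,Y), (16,Y), (21,X), (22,Y), (23,Y), (24,Y), (27,Y), (28,X)
ranks: 5->1, 11->2.5, 11->2.5, 14->4.5, 14->4.5, 16->6, 21->7, 22->8, 23->9, 24->10, 27->11, 28->12
Step 2: Rank sum for X: R1 = 1 + 2.5 + 4.5 + 7 + 12 = 27.
Step 3: U_X = R1 - n1(n1+1)/2 = 27 - 5*6/2 = 27 - 15 = 12.
       U_Y = n1*n2 - U_X = 35 - 12 = 23.
Step 4: Ties are present, so use the tie-corrected normal approximation (with continuity correction) for the p-value.
Step 5: p-value = 0.415157; compare to alpha = 0.1. fail to reject H0.

U_X = 12, p = 0.415157, fail to reject H0 at alpha = 0.1.


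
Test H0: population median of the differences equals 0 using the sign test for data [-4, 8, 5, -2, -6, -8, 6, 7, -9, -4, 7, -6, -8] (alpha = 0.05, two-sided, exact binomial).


Step 1: Discard zero differences. Original n = 13; n_eff = number of nonzero differences = 13.
Nonzero differences (with sign): -4, +8, +5, -2, -6, -8, +6, +7, -9, -4, +7, -6, -8
Step 2: Count signs: positive = 5, negative = 8.
Step 3: Under H0: P(positive) = 0.5, so the number of positives S ~ Bin(13, 0.5).
Step 4: Two-sided exact p-value = sum of Bin(13,0.5) probabilities at or below the observed probability = 0.581055.
Step 5: alpha = 0.05. fail to reject H0.

n_eff = 13, pos = 5, neg = 8, p = 0.581055, fail to reject H0.


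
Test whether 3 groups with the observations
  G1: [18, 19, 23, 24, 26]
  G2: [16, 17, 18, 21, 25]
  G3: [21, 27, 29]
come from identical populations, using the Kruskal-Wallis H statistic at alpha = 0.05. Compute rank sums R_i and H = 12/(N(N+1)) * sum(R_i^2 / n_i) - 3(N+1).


Step 1: Combine all N = 13 observations and assign midranks.
sorted (value, group, rank): (16,G2,1), (17,G2,2), (18,G1,3.5), (18,G2,3.5), (19,G1,5), (21,G2,6.5), (21,G3,6.5), (23,G1,8), (24,G1,9), (25,G2,10), (26,G1,11), (27,G3,12), (29,G3,13)
Step 2: Sum ranks within each group.
R_1 = 36.5 (n_1 = 5)
R_2 = 23 (n_2 = 5)
R_3 = 31.5 (n_3 = 3)
Step 3: H = 12/(N(N+1)) * sum(R_i^2/n_i) - 3(N+1)
     = 12/(13*14) * (36.5^2/5 + 23^2/5 + 31.5^2/3) - 3*14
     = 0.065934 * 703 - 42
     = 4.351648.
Step 4: Ties present; correction factor C = 1 - 12/(13^3 - 13) = 0.994505. Corrected H = 4.351648 / 0.994505 = 4.375691.
Step 5: Under H0, H ~ chi^2(2); p-value = 0.112158.
Step 6: alpha = 0.05. fail to reject H0.

H = 4.3757, df = 2, p = 0.112158, fail to reject H0.


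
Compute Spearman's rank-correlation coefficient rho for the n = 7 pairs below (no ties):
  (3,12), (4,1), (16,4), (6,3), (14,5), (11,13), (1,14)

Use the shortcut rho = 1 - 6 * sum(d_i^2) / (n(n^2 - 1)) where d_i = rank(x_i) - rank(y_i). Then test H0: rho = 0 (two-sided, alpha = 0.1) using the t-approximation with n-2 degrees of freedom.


Step 1: Rank x and y separately (midranks; no ties here).
rank(x): 3->2, 4->3, 16->7, 6->4, 14->6, 11->5, 1->1
rank(y): 12->5, 1->1, 4->3, 3->2, 5->4, 13->6, 14->7
Step 2: d_i = R_x(i) - R_y(i); compute d_i^2.
  (2-5)^2=9, (3-1)^2=4, (7-3)^2=16, (4-2)^2=4, (6-4)^2=4, (5-6)^2=1, (1-7)^2=36
sum(d^2) = 74.
Step 3: rho = 1 - 6*74 / (7*(7^2 - 1)) = 1 - 444/336 = -0.321429.
Step 4: Under H0, t = rho * sqrt((n-2)/(1-rho^2)) = -0.7590 ~ t(5).
Step 5: Two-sided p-value from the t-distribution with 5 df = 0.482072.
Step 6: alpha = 0.1. fail to reject H0.

rho = -0.3214, p = 0.482072, fail to reject H0 at alpha = 0.1.


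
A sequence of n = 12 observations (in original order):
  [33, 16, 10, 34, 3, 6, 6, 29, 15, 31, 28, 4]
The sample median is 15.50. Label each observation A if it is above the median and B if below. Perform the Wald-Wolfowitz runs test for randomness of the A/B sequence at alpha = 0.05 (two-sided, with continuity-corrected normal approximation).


Step 1: Compute median = 15.50; label A = above, B = below.
Labels in order: AABABBBABAAB  (n_A = 6, n_B = 6)
Step 2: Count runs R = 8.
Step 3: Under H0 (random ordering), E[R] = 2*n_A*n_B/(n_A+n_B) + 1 = 2*6*6/12 + 1 = 7.0000.
        Var[R] = 2*n_A*n_B*(2*n_A*n_B - n_A - n_B) / ((n_A+n_B)^2 * (n_A+n_B-1)) = 4320/1584 = 2.7273.
        SD[R] = 1.6514.
Step 4: Continuity-corrected z = (R - 0.5 - E[R]) / SD[R] = (8 - 0.5 - 7.0000) / 1.6514 = 0.3028.
Step 5: Two-sided p-value via normal approximation = 2*(1 - Phi(|z|)) = 0.762069.
Step 6: alpha = 0.05. fail to reject H0.

R = 8, z = 0.3028, p = 0.762069, fail to reject H0.


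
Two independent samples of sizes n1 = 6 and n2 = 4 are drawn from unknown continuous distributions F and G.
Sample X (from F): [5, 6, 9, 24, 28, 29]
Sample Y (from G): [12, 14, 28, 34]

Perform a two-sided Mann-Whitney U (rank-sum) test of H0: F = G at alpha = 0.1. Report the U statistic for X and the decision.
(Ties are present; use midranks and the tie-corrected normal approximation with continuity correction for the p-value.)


Step 1: Combine and sort all 10 observations; assign midranks.
sorted (value, group): (5,X), (6,X), (9,X), (12,Y), (14,Y), (24,X), (28,X), (28,Y), (29,X), (34,Y)
ranks: 5->1, 6->2, 9->3, 12->4, 14->5, 24->6, 28->7.5, 28->7.5, 29->9, 34->10
Step 2: Rank sum for X: R1 = 1 + 2 + 3 + 6 + 7.5 + 9 = 28.5.
Step 3: U_X = R1 - n1(n1+1)/2 = 28.5 - 6*7/2 = 28.5 - 21 = 7.5.
       U_Y = n1*n2 - U_X = 24 - 7.5 = 16.5.
Step 4: Ties are present, so use the tie-corrected normal approximation (with continuity correction) for the p-value.
Step 5: p-value = 0.392330; compare to alpha = 0.1. fail to reject H0.

U_X = 7.5, p = 0.392330, fail to reject H0 at alpha = 0.1.


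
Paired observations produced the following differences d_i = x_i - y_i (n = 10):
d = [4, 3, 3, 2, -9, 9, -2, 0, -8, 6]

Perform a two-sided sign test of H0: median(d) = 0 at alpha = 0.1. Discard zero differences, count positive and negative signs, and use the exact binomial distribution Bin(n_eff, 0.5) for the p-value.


Step 1: Discard zero differences. Original n = 10; n_eff = number of nonzero differences = 9.
Nonzero differences (with sign): +4, +3, +3, +2, -9, +9, -2, -8, +6
Step 2: Count signs: positive = 6, negative = 3.
Step 3: Under H0: P(positive) = 0.5, so the number of positives S ~ Bin(9, 0.5).
Step 4: Two-sided exact p-value = sum of Bin(9,0.5) probabilities at or below the observed probability = 0.507812.
Step 5: alpha = 0.1. fail to reject H0.

n_eff = 9, pos = 6, neg = 3, p = 0.507812, fail to reject H0.


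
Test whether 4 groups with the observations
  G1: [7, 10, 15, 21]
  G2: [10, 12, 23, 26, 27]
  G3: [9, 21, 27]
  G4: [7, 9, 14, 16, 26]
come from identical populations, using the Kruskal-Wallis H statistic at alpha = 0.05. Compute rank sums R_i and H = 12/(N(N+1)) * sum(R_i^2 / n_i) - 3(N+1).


Step 1: Combine all N = 17 observations and assign midranks.
sorted (value, group, rank): (7,G1,1.5), (7,G4,1.5), (9,G3,3.5), (9,G4,3.5), (10,G1,5.5), (10,G2,5.5), (12,G2,7), (14,G4,8), (15,G1,9), (16,G4,10), (21,G1,11.5), (21,G3,11.5), (23,G2,13), (26,G2,14.5), (26,G4,14.5), (27,G2,16.5), (27,G3,16.5)
Step 2: Sum ranks within each group.
R_1 = 27.5 (n_1 = 4)
R_2 = 56.5 (n_2 = 5)
R_3 = 31.5 (n_3 = 3)
R_4 = 37.5 (n_4 = 5)
Step 3: H = 12/(N(N+1)) * sum(R_i^2/n_i) - 3(N+1)
     = 12/(17*18) * (27.5^2/4 + 56.5^2/5 + 31.5^2/3 + 37.5^2/5) - 3*18
     = 0.039216 * 1439.51 - 54
     = 2.451471.
Step 4: Ties present; correction factor C = 1 - 36/(17^3 - 17) = 0.992647. Corrected H = 2.451471 / 0.992647 = 2.469630.
Step 5: Under H0, H ~ chi^2(3); p-value = 0.480805.
Step 6: alpha = 0.05. fail to reject H0.

H = 2.4696, df = 3, p = 0.480805, fail to reject H0.
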